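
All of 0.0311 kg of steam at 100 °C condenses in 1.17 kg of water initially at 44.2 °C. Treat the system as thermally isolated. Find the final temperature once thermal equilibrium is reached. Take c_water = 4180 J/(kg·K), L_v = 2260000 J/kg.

T_f ≈ 59.6 °C

Conservation of energy gives ΣQ = 0:
steam→water at 100 °C releases m L_v = 0.0311·2260000 = 70286
  condensate cools 100→T: 0.0311·4180·(T − 100) = 130(T − 100)
  original water: 4890.6(T − 44.2)
5020.6 T = 70286 + 13000 + 216165 = 299450
T ≈ 59.64 °C (< 100 °C, so full condensation is consistent).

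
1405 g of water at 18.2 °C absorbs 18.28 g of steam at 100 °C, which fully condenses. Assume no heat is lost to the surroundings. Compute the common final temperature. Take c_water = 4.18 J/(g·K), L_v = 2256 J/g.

T_f ≈ 26.2 °C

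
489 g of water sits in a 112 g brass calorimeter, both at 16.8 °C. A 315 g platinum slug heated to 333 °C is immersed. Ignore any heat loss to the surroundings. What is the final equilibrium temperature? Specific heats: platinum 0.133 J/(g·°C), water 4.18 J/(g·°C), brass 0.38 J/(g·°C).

Net heat exchanged in the isolated system is zero:
315×0.133×(T − 333) + 489×4.18×(T − 16.8) + 112×0.38×(T − 16.8) = 0
(41.9 + 2044 + 42.56) T = 41.9×333 + 2044×16.8 + 42.56×16.8
T = 49006/2128.5 ≈ 23.02 °C

T_f ≈ 23.0 °C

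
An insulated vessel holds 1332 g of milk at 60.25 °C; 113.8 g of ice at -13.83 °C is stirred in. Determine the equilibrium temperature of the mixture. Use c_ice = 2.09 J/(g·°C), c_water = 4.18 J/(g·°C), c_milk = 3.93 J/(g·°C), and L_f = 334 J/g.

T_f ≈ 48.0 °C

Energy conservation, ΣQ = 0:
warm ice to 0 °C: 113.8·2.09·(0 − (-13.83)) = 3289.4; fusion: m_ice L_f = 113.8·334 = 38009; warm the meltwater: 475.68 T; milk: 5234.8(T − 60.25)
5710.4 T = 315394 − 41299 = 274096
T ≈ 48.00 °C — above 0 °C, consistent with complete melting.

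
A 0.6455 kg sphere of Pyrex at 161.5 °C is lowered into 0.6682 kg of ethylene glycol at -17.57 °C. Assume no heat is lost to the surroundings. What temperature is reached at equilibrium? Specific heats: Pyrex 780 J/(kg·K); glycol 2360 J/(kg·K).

T_f = Σ m_i c_i T_i / Σ m_i c_i:
T_f = (503.49×161.5 + 1577×(-17.57)) / (503.49 + 1577)
    = 53607 / 2080.4 ≈ 25.77 °C

T_f ≈ 25.8 °C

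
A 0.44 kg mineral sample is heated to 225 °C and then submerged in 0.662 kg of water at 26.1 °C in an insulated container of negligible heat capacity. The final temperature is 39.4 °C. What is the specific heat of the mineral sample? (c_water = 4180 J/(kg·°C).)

Heat lost by the mineral sample = heat gained by the water:
0.44×c×(225 − 39.4) = 0.662×4180×(39.4 − 26.1)
81.66 c = 36803  ⇒  c ≈ 450.7 J/(kg·°C)

c ≈ 451 J/(kg·°C)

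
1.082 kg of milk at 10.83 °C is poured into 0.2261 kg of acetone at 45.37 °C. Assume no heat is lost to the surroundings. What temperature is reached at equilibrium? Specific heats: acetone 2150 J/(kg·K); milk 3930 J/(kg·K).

Heat lost by the acetone equals heat gained by the milk:
0.2261×2150×(45.37 − T) = 1.082×3930×(T − 10.83)
486.12(45.37 − T) = 4252.3(T − 10.83)
4738.4 T = 68107  ⇒  T ≈ 14.37 °C

T_f ≈ 14.4 °C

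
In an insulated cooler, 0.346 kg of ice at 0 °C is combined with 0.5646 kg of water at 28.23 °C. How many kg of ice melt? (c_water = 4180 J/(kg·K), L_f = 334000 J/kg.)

m_melted ≈ 0.199 kg

Cooling the water to 0 °C releases 0.5646×4180×28.23 = 66624 J.
Melting all 0.346 kg of ice would need 0.346×334000 = 115564 J.
Since 66624 < 115564 J, not all the ice melts; equilibrium is at 0 °C.
Mass melted = 66624/334000 ≈ 0.1995 kg.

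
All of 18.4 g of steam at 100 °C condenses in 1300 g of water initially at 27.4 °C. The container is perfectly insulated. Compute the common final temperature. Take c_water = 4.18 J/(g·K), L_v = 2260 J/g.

Net heat exchanged in the isolated system is zero:
latent heat released on condensation: 18.4×2260 = 41584; condensate cools 100→T: 18.4×4.18×(T − 100) = 76.91(T − 100); water warms: 1300×4.18×(T − 27.4) = 5434(T − 27.4)
5510.9 T = 41584 + 7691.2 + 148892 = 198167
T ≈ 35.96 °C, under the boiling point, so the assumption holds.

T_f ≈ 36.0 °C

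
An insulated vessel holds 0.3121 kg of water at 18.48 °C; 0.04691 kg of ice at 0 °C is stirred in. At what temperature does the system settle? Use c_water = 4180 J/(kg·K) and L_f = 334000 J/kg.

T_f ≈ 5.6 °C

Energy conservation, ΣQ = 0:
fusion: m_ice L_f = 0.04691×334000 = 15668
  warm the meltwater: 196.08 T
  water cools: 0.3121×4180×(T − 18.48) = 1304.6(T − 18.48)
1500.7 T = 24109 − 15668 = 8440.7
T ≈ 5.62 °C. Since T > 0 °C, the all-ice-melts assumption holds.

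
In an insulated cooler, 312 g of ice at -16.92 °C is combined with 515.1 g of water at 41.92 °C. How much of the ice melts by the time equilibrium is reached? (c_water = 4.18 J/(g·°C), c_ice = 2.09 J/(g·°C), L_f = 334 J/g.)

Heat available from the water dropping to 0 °C: 515.1×4.18×41.92 = 90259 J.
Of that, 312×2.09×16.92 = 11033 J goes to bring the ice to 0 °C, leaving 79226 J.
Melting all 312 g of ice would need 312×334 = 104208 J.
79226 J < 104208 J, so only part of the ice melts and the system sits at 0 °C.
m_melt = 79226 / L_f = 237.2 g.

m_melted ≈ 237 g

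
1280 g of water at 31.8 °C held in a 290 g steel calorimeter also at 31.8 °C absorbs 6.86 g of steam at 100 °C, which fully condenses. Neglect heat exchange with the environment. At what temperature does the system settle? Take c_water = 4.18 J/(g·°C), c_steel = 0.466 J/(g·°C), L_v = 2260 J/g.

T_f ≈ 35.0 °C

Heat gained plus heat lost sum to zero:
steam→water at 100 °C releases m L_v = 6.86·2260 = 15504
  condensed water 100 °C→T: 28.67(T − 100)
  original water: 5350.4(T − 31.8)
  cup: 135.14(T − 31.8)
5514.2 T = 15504 + 2867.5 + 174440 = 192811
T ≈ 34.97 °C (< 100 °C, so full condensation is consistent).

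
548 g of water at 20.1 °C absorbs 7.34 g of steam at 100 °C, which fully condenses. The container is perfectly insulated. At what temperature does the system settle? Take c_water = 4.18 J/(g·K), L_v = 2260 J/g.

T_f ≈ 28.3 °C

Energy balance with sensible and latent terms:
latent heat released on condensation: 7.34·2260 = 16588; condensate cools 100→T: 7.34·4.18·(T − 100) = 30.68(T − 100); water warms: 548·4.18·(T − 20.1) = 2290.6(T − 20.1)
2321.3 T = 16588 + 3068.1 + 46042 = 65698
T ≈ 28.30 °C, under the boiling point, so the assumption holds.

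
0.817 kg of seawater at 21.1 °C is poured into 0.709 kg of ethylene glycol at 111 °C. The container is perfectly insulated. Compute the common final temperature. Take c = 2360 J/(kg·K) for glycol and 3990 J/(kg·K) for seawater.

|Q_glycol| = |Q_seawater|:
0.709*2360*(111 − T) = 0.817*3990*(T − 21.1)
1673.2(111 − T) = 3259.8(T − 21.1)
4933.1 T = 254512  ⇒  T ≈ 51.59 °C

T_f ≈ 51.6 °C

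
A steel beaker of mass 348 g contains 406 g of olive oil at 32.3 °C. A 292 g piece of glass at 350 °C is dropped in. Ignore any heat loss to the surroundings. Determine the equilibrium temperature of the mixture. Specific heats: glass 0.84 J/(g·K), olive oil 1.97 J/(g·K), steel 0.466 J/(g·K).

With ΣQ=0 the equilibrium temperature is the m·c-weighted mean:
T_f = (245.28·350 + 799.82·32.3 + 162.17·32.3) / (245.28 + 799.82 + 162.17)
    = 116920 / 1207.3 ≈ 96.85 °C

T_f ≈ 96.8 °C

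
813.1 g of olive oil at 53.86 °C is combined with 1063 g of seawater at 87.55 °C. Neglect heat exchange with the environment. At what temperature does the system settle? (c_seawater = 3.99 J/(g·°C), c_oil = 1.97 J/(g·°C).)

T_f ≈ 78.3 °C

Set heat shed by the hot body equal to heat absorbed by the cold body:
1063*3.99*(87.55 − T) = 813.1*1.97*(T − 53.86)
4241.4(87.55 − T) = 1601.8(T − 53.86)
5843.2 T = 457605  ⇒  T ≈ 78.31 °C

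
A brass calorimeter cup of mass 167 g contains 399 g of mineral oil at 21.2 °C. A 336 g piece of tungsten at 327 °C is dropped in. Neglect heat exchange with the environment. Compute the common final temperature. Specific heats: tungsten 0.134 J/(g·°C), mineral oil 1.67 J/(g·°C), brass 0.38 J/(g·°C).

T_f ≈ 39.0 °C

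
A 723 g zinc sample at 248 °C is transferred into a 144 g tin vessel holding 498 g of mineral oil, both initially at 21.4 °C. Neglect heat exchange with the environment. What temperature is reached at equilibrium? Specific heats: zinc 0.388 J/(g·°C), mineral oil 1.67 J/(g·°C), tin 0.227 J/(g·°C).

Setting the total heat transfer to zero:
723×0.388×(T − 248) + 498×1.67×(T − 21.4) + 144×0.227×(T − 21.4) = 0
(280.52 + 831.66 + 32.69) T = 280.52×248 + 831.66×21.4 + 32.69×21.4
T = 88067/1144.9 ≈ 76.92 °C

T_f ≈ 76.9 °C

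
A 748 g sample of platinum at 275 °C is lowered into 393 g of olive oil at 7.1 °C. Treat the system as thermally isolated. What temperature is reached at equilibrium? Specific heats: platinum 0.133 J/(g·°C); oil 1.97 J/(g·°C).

Let T be the final temperature. ΣQ_i = 0:
748*0.133*(T − 275) + 393*1.97*(T − 7.1) = 0
99.48(T − 275) + 774.21(T − 7.1) = 0
(99.48 + 774.21) T = 99.48*275 + 774.21*7.1
T = 32855 / 873.69 = 37.6 °C

T_f ≈ 37.6 °C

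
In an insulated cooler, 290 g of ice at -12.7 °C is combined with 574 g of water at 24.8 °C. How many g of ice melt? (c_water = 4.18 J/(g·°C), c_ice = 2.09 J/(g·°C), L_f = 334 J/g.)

m_melted ≈ 155 g

Heat available from the water dropping to 0 °C: 574×4.18×24.8 = 59503 J.
Warming the ice to 0 °C takes 290×2.09×12.7 = 7697.5 J, leaving 51806 J for melting.
Fully melting the ice requires m_ice L_f = 290×334 = 96860 J.
That's not enough to melt it all — equilibrium is at 0 °C with ice remaining.
m_melt = 51806 / L_f = 155.1 g.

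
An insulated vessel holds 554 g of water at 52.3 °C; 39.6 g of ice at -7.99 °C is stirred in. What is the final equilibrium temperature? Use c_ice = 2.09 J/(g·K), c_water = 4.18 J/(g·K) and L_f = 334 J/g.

Net heat exchanged in the isolated system is zero:
ice -7.99→0 °C: 39.6×2.09×7.99 = 661.28; fusion: m_ice L_f = 39.6×334 = 13226; warm the meltwater: 165.53 T; water cools: 554×4.18×(T − 52.3) = 2315.7(T − 52.3)
2481.2 T = 121112 − 13888 = 107224
T ≈ 43.21 °C (positive, so assuming full melt was valid).

T_f ≈ 43.2 °C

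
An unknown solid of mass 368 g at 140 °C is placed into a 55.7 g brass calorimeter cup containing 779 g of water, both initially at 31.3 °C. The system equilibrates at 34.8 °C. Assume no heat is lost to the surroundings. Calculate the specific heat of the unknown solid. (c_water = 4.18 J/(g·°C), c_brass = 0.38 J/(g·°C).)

c ≈ 0.296 J/(g·°C)

Energy conservation, ΣQ = 0:
368·c·(34.8 − 140) + 779·4.18·(34.8 − 31.3) + 55.7·0.38·(34.8 − 31.3) = 0
-38714 c = -11471
c = -11471/-38714 ≈ 0.2963 J/(g·°C)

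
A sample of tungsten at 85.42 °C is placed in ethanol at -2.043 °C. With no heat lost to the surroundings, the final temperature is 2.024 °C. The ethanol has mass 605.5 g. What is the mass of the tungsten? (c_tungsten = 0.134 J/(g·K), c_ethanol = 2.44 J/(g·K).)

m ≈ 538 g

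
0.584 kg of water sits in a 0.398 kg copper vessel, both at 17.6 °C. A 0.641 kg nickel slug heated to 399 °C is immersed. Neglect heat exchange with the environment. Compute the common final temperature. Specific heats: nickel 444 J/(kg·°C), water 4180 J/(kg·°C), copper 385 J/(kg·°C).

With ΣQ=0 the equilibrium temperature is the m·c-weighted mean:
T_f = (284.6×399 + 2441.1×17.6 + 153.23×17.6) / (284.6 + 2441.1 + 153.23)
    = 159218 / 2879 ≈ 55.30 °C

T_f ≈ 55.3 °C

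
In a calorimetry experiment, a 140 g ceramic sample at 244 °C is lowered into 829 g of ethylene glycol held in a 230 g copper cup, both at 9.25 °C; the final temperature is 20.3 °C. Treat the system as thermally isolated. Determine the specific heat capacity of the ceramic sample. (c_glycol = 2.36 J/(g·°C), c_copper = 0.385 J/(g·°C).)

Taking heat into each body as positive, Σ m c ΔT = 0:
140·c·(20.3 − 244) + 829·2.36·(20.3 − 9.25) + 230·0.385·(20.3 − 9.25) = 0
-31318 c = -22597
c = -22597/-31318 ≈ 0.7215 J/(g·°C)

c ≈ 0.722 J/(g·°C)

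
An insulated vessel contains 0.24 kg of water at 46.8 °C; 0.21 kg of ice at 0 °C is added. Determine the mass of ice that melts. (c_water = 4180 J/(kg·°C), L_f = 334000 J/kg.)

m_melted ≈ 0.141 kg

Cooling the water to 0 °C releases 0.24×4180×46.8 = 46950 J.
To melt every bit of ice: 0.21×334000 = 70140 J.
That's not enough to melt it all — equilibrium is at 0 °C with ice remaining.
m_melt = 46950 / L_f = 0.1406 kg.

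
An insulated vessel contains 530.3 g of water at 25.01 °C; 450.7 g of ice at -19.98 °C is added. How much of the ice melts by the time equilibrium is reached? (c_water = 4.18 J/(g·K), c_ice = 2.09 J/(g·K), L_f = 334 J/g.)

Cooling the water to 0 °C releases 530.3·4.18·25.01 = 55439 J.
Warming the ice to 0 °C takes 450.7·2.09·19.98 = 18820 J, leaving 36618 J for melting.
Fully melting the ice requires m_ice L_f = 450.7·334 = 150534 J.
That's not enough to melt it all — equilibrium is at 0 °C with ice remaining.
Mass melted = 36618/334 ≈ 109.6 g.

m_melted ≈ 110 g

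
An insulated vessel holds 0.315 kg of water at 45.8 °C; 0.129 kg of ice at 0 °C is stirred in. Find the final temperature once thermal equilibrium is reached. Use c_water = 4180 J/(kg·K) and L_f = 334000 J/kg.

T_f ≈ 9.3 °C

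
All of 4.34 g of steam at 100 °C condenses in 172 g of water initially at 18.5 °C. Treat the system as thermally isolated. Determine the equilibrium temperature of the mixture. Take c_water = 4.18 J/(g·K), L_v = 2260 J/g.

Conservation of energy gives ΣQ = 0:
latent heat released on condensation: 4.34×2260 = 9808.4; condensate cools 100→T: 4.34×4.18×(T − 100) = 18.14(T − 100); original water: 718.96(T − 18.5)
737.1 T = 9808.4 + 1814.1 + 13301 = 24923
T ≈ 33.81 °C — below 100 °C, confirming all the steam condensed.

T_f ≈ 33.8 °C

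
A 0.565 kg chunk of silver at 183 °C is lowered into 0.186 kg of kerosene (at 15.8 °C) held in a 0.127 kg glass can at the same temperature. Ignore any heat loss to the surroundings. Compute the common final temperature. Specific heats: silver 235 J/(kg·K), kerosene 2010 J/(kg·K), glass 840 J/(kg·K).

Net heat exchanged in the isolated system is zero:
0.565×235×(T − 183) + 0.186×2010×(T − 15.8) + 0.127×840×(T − 15.8) = 0
132.77(T − 183) + 373.86(T − 15.8) + 106.68(T − 15.8) = 0
(132.77 + 373.86 + 106.68) T = 132.77×183 + 373.86×15.8 + 106.68×15.8
T = 31890/613.32 ≈ 52.00 °C

T_f ≈ 52.0 °C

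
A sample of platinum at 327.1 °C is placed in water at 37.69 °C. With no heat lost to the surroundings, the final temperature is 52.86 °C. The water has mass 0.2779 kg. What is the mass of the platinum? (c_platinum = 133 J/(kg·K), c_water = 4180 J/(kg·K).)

m ≈ 0.483 kg

|Q_platinum| = |Q_water|:
m×133×(327.1 − 52.86) = 0.2779×4180×(52.86 − 37.69)
36474 m = 17622  ⇒  m ≈ 0.4831 kg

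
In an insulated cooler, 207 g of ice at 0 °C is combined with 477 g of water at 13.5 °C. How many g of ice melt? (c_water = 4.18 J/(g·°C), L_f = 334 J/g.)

m_melted ≈ 80.6 g

Cooling the water to 0 °C releases 477×4.18×13.5 = 26917 J.
Fully melting the ice requires m_ice L_f = 207×334 = 69138 J.
That's not enough to melt it all — equilibrium is at 0 °C with ice remaining.
Mass melted = 26917/334 ≈ 80.59 g.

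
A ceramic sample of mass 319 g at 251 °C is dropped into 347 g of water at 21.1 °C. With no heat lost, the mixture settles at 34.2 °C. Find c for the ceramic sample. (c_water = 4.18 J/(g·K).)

Setting the total heat transfer to zero:
319×c×(34.2 − 251) + 347×4.18×(34.2 − 21.1) = 0
-69159 c = -19001
c = -19001/-69159 ≈ 0.2747 J/(g·K)

c ≈ 0.275 J/(g·K)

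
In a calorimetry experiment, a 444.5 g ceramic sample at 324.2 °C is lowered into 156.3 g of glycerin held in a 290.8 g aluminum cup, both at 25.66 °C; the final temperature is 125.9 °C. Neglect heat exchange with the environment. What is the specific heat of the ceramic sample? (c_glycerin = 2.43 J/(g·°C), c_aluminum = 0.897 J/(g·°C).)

c ≈ 0.729 J/(g·°C)

Heat gained plus heat lost sum to zero:
444.5×c×(125.9 − 324.2) + 156.3×2.43×(125.9 − 25.66) + 290.8×0.897×(125.9 − 25.66) = 0
-88144 c = -64219
c = -64219/-88144 ≈ 0.7286 J/(g·°C)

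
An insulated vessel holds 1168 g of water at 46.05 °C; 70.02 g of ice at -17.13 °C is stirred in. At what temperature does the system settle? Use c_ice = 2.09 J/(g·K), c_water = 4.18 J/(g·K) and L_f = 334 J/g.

Taking heat into each body as positive, Σ m c ΔT = 0:
ice -17.13→0 °C: 70.02·2.09·17.13 = 2506.8
  fusion: m_ice L_f = 70.02·334 = 23387
  meltwater 0→T: 70.02·4.18·T = 292.68 T
  water cools: 1168·4.18·(T − 46.05) = 4882.2(T − 46.05)
5174.9 T = 224827 − 25894 = 198934
T ≈ 38.44 °C (positive, so assuming full melt was valid).

T_f ≈ 38.4 °C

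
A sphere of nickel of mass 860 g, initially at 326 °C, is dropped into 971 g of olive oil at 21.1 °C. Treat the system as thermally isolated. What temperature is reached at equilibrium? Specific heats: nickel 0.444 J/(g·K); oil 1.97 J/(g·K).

With ΣQ=0 the equilibrium temperature is the m·c-weighted mean:
T_f = (381.84*326 + 1912.9*21.1) / (381.84 + 1912.9)
    = 164841 / 2294.7 ≈ 71.84 °C

T_f ≈ 71.8 °C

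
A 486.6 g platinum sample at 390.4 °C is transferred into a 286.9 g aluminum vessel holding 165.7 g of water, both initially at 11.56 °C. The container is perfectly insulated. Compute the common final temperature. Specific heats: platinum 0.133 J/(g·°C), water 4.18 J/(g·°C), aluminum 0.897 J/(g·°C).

Heat gained plus heat lost sum to zero:
486.6*0.133*(T − 390.4) + 165.7*4.18*(T − 11.56) + 286.9*0.897*(T − 11.56) = 0
(64.72 + 692.63 + 257.35) T = 64.72*390.4 + 692.63*11.56 + 257.35*11.56
T = 36248/1014.7 ≈ 35.72 °C

T_f ≈ 35.7 °C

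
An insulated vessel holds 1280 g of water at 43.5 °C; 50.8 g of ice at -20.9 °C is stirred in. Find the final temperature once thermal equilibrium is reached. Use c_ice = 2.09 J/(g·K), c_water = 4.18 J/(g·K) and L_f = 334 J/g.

Conservation of energy gives ΣQ = 0:
ice -20.9→0 °C: 50.8·2.09·20.9 = 2219
  fusion: m_ice L_f = 50.8·334 = 16967
  meltwater 0→T: 50.8·4.18·T = 212.34 T
  water cools: 1280·4.18·(T − 43.5) = 5350.4(T − 43.5)
5562.7 T = 232742 − 19186 = 213556
T ≈ 38.39 °C (positive, so assuming full melt was valid).

T_f ≈ 38.4 °C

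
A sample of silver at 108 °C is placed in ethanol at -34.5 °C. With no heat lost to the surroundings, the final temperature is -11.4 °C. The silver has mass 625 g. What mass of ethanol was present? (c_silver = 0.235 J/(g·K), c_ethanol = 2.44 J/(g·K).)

m ≈ 311 g

Net heat exchanged in the isolated system is zero:
625·0.235·(-11.4 − 108) + m·2.44·(-11.4 − (-34.5)) = 0
56.36 m = 17537
m = 17537/56.36 ≈ 311.1 g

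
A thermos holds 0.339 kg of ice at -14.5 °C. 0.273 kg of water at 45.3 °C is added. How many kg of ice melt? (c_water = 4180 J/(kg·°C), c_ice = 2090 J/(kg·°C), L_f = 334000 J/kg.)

m_melted ≈ 0.124 kg

Water can give up m c ΔT = 0.273·4180·45.3 = 51694 J before reaching 0 °C.
Of that, 0.339·2090·14.5 = 10273 J goes to bring the ice to 0 °C, leaving 41420 J.
To melt every bit of ice: 0.339·334000 = 113226 J.
That's not enough to melt it all — equilibrium is at 0 °C with ice remaining.
Mass melted = 41420/334000 ≈ 0.124 kg.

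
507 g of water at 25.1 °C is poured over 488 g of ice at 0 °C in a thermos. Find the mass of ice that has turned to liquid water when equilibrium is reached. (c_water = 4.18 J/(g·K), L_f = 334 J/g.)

Cooling the water to 0 °C releases 507·4.18·25.1 = 53193 J.
To melt every bit of ice: 488·334 = 162992 J.
That's not enough to melt it all — equilibrium is at 0 °C with ice remaining.
m_melted·334 = 53193  ⇒  m_melted ≈ 159.3 g.

m_melted ≈ 159 g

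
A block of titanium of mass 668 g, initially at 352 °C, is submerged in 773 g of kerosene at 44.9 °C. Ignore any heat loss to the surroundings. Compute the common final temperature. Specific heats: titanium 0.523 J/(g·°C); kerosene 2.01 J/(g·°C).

With ΣQ=0 the equilibrium temperature is the m·c-weighted mean:
T_f = (349.36×352 + 1553.7×44.9) / (349.36 + 1553.7)
    = 192739 / 1903.1 ≈ 101.28 °C

T_f ≈ 101.3 °C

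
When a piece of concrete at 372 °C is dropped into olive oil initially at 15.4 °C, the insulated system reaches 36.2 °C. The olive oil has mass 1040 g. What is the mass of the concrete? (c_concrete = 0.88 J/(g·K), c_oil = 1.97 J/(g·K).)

Conservation of energy gives ΣQ = 0:
m·0.88·(36.2 − 372) + 1040·1.97·(36.2 − 15.4) = 0
-295.5 m = -42615
m = -42615/-295.5 ≈ 144.2 g

m ≈ 144 g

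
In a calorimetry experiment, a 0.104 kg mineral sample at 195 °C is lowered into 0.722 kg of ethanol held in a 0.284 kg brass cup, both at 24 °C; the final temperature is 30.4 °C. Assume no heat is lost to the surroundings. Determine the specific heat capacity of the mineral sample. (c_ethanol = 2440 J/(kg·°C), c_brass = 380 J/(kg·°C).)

c ≈ 699 J/(kg·°C)

Setting the total heat transfer to zero:
0.104·c·(30.4 − 195) + 0.722·2440·(30.4 − 24) + 0.284·380·(30.4 − 24) = 0
-17.12 c = -11965
c = -11965/-17.12 ≈ 699 J/(kg·°C)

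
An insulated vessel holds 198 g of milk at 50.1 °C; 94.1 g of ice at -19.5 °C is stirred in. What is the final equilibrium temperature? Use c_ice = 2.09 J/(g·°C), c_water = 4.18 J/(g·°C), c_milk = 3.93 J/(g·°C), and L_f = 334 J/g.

Net heat exchanged in the isolated system is zero:
warm ice to 0 °C: 94.1·2.09·(0 − (-19.5)) = 3835; latent heat to melt: 94.1·334 = 31429; warm the meltwater: 393.34 T; milk cools: 198·3.93·(T − 50.1) = 778.14(T − 50.1)
1171.5 T = 38985 − 35264 = 3720.4
T ≈ 3.18 °C — above 0 °C, consistent with complete melting.

T_f ≈ 3.2 °C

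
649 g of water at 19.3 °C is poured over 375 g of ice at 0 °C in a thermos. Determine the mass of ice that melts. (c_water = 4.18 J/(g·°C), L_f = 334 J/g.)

m_melted ≈ 157 g

Cooling the water to 0 °C releases 649·4.18·19.3 = 52357 J.
To melt every bit of ice: 375·334 = 125250 J.
52357 J < 125250 J, so only part of the ice melts and the system sits at 0 °C.
m_melted·334 = 52357  ⇒  m_melted ≈ 156.8 g.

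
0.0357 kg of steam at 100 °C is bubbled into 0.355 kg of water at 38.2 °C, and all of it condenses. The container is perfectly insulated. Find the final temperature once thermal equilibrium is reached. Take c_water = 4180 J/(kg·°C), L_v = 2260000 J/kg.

T_f ≈ 93.3 °C

Net heat exchanged in the isolated system is zero:
latent heat released on condensation: 0.0357×2260000 = 80682
  condensed water 100 °C→T: 149.23(T − 100)
  water warms: 0.355×4180×(T − 38.2) = 1483.9(T − 38.2)
1633.1 T = 80682 + 14923 + 56685 = 152290
T ≈ 93.25 °C (< 100 °C, so full condensation is consistent).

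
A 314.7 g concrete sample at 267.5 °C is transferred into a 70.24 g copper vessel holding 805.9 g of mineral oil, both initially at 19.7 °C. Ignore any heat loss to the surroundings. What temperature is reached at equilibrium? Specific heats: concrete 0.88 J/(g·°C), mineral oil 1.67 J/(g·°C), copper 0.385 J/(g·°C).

T_f ≈ 61.3 °C

T_f is the heat-capacity-weighted average of the initial temperatures:
T_f = (276.94·267.5 + 1345.9·19.7 + 27.04·19.7) / (276.94 + 1345.9 + 27.04)
    = 101126 / 1649.8 ≈ 61.30 °C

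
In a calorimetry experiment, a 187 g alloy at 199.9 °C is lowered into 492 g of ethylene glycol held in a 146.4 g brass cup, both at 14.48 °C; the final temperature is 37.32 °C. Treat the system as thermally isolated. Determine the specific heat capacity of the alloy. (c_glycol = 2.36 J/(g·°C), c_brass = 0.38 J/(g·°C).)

Energy conservation, ΣQ = 0:
187·c·(37.32 − 199.9) + 492·2.36·(37.32 − 14.48) + 146.4·0.38·(37.32 − 14.48) = 0
-30402 c = -27791
c = -27791/-30402 ≈ 0.9141 J/(g·°C)

c ≈ 0.914 J/(g·°C)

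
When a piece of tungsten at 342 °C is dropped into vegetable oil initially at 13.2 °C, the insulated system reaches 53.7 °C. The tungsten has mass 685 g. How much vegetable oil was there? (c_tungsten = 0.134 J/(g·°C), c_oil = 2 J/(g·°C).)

m ≈ 327 g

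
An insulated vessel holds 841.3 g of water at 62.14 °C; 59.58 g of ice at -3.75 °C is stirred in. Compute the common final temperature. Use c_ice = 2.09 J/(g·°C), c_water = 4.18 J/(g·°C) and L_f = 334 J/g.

T_f ≈ 52.6 °C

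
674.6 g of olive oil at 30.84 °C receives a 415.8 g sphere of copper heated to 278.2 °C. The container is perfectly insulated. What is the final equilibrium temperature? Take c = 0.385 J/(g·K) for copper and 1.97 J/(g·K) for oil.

Energy conservation, ΣQ = 0:
415.8*0.385*(T − 278.2) + 674.6*1.97*(T − 30.84) = 0
160.08(T − 278.2) + 1329(T − 30.84) = 0
1489 T = 85520
T ≈ 57.43 °C

T_f ≈ 57.4 °C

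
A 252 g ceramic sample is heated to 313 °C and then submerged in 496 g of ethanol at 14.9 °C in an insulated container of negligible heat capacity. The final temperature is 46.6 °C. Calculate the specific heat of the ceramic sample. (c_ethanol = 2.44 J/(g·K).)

Energy conservation, ΣQ = 0:
252·c·(46.6 − 313) + 496·2.44·(46.6 − 14.9) = 0
-67133 c = -38365
c = -38365/-67133 ≈ 0.5715 J/(g·K)

c ≈ 0.571 J/(g·K)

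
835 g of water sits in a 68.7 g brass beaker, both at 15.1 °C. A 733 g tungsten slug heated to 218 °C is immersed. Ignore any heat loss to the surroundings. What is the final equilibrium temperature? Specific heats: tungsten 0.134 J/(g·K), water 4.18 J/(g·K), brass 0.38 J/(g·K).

Setting the total heat transfer to zero:
733×0.134×(T − 218) + 835×4.18×(T − 15.1) + 68.7×0.38×(T − 15.1) = 0
3614.6 T = 74510
T = 74510/3614.6 ≈ 20.61 °C

T_f ≈ 20.6 °C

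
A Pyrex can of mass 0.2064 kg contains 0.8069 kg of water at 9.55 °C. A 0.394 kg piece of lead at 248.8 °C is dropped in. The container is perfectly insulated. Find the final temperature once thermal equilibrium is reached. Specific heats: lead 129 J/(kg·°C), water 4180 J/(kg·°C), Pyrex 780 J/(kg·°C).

T_f ≈ 12.9 °C

Conservation of energy gives ΣQ = 0:
0.394*129*(T − 248.8) + 0.8069*4180*(T − 9.55) + 0.2064*780*(T − 9.55) = 0
50.83(T − 248.8) + 3372.8(T − 9.55) + 160.99(T − 9.55) = 0
(50.83 + 3372.8 + 160.99) T = 50.83*248.8 + 3372.8*9.55 + 160.99*9.55
T = 46394 / 3584.7 = 12.9 °C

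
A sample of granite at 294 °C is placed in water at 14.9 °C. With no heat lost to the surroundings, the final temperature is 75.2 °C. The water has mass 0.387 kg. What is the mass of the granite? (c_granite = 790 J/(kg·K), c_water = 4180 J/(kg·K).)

m ≈ 0.564 kg

Setting the total heat transfer to zero:
m×790×(75.2 − 294) + 0.387×4180×(75.2 − 14.9) = 0
-172852 m = -97545
m = -97545/-172852 ≈ 0.5643 kg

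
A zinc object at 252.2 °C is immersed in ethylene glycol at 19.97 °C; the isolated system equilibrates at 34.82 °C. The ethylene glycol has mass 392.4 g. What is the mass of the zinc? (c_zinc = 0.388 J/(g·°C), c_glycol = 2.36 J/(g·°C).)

m ≈ 163 g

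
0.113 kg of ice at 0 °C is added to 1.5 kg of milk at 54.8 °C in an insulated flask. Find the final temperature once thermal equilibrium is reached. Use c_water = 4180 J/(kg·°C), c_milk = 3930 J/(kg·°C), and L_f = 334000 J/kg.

T_f ≈ 44.8 °C

Let T be the final temperature. ΣQ_i = 0:
melt ice: 0.113×334000 = 37742
  meltwater 0→T: 0.113×4180×T = 472.34 T
  milk: 5895(T − 54.8)
6367.3 T = 323046 − 37742 = 285304
T ≈ 44.81 °C — above 0 °C, consistent with complete melting.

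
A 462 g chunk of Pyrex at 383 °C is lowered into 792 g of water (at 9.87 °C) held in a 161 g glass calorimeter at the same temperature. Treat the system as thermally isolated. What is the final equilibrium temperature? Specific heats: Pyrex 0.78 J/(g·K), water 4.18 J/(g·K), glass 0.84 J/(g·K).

T_f ≈ 45.2 °C

Setting the total heat transfer to zero:
462×0.78×(T − 383) + 792×4.18×(T − 9.87) + 161×0.84×(T − 9.87) = 0
360.36(T − 383) + 3310.6(T − 9.87) + 135.24(T − 9.87) = 0
3806.2 T = 172028
T ≈ 45.20 °C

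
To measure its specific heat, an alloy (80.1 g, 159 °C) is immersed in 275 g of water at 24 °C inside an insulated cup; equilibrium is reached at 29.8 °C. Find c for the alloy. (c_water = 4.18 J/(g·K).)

c ≈ 0.644 J/(g·K)

Heat lost by the alloy = heat gained by the water:
80.1×c×(159 − 29.8) = 275×4.18×(29.8 − 24)
10349 c = 6667.1  ⇒  c ≈ 0.6442 J/(g·K)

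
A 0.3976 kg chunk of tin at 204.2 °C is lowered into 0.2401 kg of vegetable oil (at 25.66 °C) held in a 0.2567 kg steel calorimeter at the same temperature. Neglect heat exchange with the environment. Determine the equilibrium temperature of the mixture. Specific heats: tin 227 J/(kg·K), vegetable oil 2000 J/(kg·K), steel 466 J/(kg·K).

T_f ≈ 49.0 °C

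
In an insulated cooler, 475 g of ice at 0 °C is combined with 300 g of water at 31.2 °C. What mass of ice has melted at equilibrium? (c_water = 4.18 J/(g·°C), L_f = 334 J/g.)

m_melted ≈ 117 g

Heat available from the water dropping to 0 °C: 300·4.18·31.2 = 39125 J.
To melt every bit of ice: 475·334 = 158650 J.
Since 39125 < 158650 J, not all the ice melts; equilibrium is at 0 °C.
m_melted·334 = 39125  ⇒  m_melted ≈ 117.1 g.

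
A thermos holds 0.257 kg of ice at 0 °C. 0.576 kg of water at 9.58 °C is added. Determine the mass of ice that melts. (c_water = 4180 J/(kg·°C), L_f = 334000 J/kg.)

m_melted ≈ 0.0691 kg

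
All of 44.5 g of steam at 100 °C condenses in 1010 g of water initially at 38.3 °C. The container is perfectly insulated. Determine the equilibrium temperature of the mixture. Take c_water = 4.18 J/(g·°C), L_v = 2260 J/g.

Net heat exchanged in the isolated system is zero:
steam→water at 100 °C releases m L_v = 44.5×2260 = 100570
  condensate cools 100→T: 44.5×4.18×(T − 100) = 186.01(T − 100)
  water warms: 1010×4.18×(T − 38.3) = 4221.8(T − 38.3)
4407.8 T = 100570 + 18601 + 161695 = 280866
T ≈ 63.72 °C — below 100 °C, confirming all the steam condensed.

T_f ≈ 63.7 °C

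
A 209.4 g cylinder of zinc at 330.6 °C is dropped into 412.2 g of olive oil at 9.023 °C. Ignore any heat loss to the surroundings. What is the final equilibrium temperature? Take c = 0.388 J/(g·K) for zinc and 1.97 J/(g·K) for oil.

Net heat exchanged in the isolated system is zero:
209.4·0.388·(T − 330.6) + 412.2·1.97·(T − 9.023) = 0
81.25(T − 330.6) + 812.03(T − 9.023) = 0
(81.25 + 812.03) T = 81.25·330.6 + 812.03·9.023
T = 34187/893.28 ≈ 38.27 °C

T_f ≈ 38.3 °C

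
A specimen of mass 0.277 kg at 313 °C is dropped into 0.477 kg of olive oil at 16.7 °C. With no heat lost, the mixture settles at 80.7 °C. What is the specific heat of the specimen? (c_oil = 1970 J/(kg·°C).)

c ≈ 935 J/(kg·°C)

m_s c (T_s − T_f) = m_oil c_oil (T_f − T_0):
0.277·c·(313 − 80.7) = 0.477·1970·(80.7 − 16.7)
64.35 c = 60140  ⇒  c ≈ 934.6 J/(kg·°C)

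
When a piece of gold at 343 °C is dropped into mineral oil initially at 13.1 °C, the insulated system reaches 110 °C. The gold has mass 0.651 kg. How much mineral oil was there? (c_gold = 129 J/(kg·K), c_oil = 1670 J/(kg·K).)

m ≈ 0.121 kg

|Q_gold| = |Q_oil|:
0.651·129·(343 − 110) = m·1670·(110 − 13.1)
161823 m = 19567  ⇒  m ≈ 0.1209 kg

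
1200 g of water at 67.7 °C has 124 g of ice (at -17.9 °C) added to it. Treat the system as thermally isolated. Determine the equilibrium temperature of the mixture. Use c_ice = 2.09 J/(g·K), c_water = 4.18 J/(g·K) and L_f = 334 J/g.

Heat gained plus heat lost sum to zero:
warm ice to 0 °C: 124×2.09×(0 − (-17.9)) = 4639; latent heat to melt: 124×334 = 41416; meltwater 0→T: 124×4.18×T = 518.32 T; water: 5016(T − 67.7)
5534.3 T = 339583 − 46055 = 293528
T ≈ 53.04 °C. Since T > 0 °C, the all-ice-melts assumption holds.

T_f ≈ 53.0 °C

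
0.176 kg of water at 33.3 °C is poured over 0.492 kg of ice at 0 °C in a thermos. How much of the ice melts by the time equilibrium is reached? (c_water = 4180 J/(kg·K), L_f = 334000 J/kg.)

m_melted ≈ 0.0733 kg

Cooling the water to 0 °C releases 0.176×4180×33.3 = 24498 J.
To melt every bit of ice: 0.492×334000 = 164328 J.
That's not enough to melt it all — equilibrium is at 0 °C with ice remaining.
Mass melted = 24498/334000 ≈ 0.07335 kg.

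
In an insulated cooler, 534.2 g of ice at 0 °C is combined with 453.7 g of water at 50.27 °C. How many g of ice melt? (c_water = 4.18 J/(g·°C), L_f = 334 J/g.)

m_melted ≈ 285 g

Cooling the water to 0 °C releases 453.7×4.18×50.27 = 95335 J.
Melting all 534.2 g of ice would need 534.2×334 = 178423 J.
That's not enough to melt it all — equilibrium is at 0 °C with ice remaining.
m_melt = 95335 / L_f = 285.4 g.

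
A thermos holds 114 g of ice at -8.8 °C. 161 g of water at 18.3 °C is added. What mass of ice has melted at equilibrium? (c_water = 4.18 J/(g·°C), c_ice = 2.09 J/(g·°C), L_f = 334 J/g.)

m_melted ≈ 30.6 g

Water can give up m c ΔT = 161·4.18·18.3 = 12316 J before reaching 0 °C.
Of that, 114·2.09·8.8 = 2096.7 J goes to bring the ice to 0 °C, leaving 10219 J.
To melt every bit of ice: 114·334 = 38076 J.
10219 J < 38076 J, so only part of the ice melts and the system sits at 0 °C.
Mass melted = 10219/334 ≈ 30.6 g.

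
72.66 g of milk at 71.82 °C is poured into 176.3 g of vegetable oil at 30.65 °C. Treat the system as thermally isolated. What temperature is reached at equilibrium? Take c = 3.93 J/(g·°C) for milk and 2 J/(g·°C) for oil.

|Q_milk| = |Q_oil|:
72.66×3.93×(71.82 − T) = 176.3×2×(T − 30.65)
285.55(71.82 − T) = 352.6(T − 30.65)
638.15 T = 31316  ⇒  T ≈ 49.07 °C

T_f ≈ 49.1 °C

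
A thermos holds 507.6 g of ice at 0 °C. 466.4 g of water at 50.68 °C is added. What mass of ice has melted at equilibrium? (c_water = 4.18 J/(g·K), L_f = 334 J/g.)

m_melted ≈ 296 g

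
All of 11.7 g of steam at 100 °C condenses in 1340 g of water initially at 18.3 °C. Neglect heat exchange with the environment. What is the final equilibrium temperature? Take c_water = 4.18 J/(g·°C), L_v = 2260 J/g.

T_f ≈ 23.7 °C

Setting the total heat transfer to zero:
latent heat released on condensation: 11.7·2260 = 26442
  condensate cools 100→T: 11.7·4.18·(T − 100) = 48.91(T − 100)
  water warms: 1340·4.18·(T − 18.3) = 5601.2(T − 18.3)
5650.1 T = 26442 + 4890.6 + 102502 = 133835
T ≈ 23.69 °C, under the boiling point, so the assumption holds.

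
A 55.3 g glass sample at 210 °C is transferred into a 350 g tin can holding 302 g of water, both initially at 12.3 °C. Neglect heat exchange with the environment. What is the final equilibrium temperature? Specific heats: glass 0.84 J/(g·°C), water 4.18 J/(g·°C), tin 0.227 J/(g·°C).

Heat gained plus heat lost sum to zero:
55.3·0.84·(T − 210) + 302·4.18·(T − 12.3) + 350·0.227·(T − 12.3) = 0
46.45(T − 210) + 1262.4(T − 12.3) + 79.45(T − 12.3) = 0
(46.45 + 1262.4 + 79.45) T = 46.45·210 + 1262.4·12.3 + 79.45·12.3
T = 26259 / 1388.3 = 18.9 °C

T_f ≈ 18.9 °C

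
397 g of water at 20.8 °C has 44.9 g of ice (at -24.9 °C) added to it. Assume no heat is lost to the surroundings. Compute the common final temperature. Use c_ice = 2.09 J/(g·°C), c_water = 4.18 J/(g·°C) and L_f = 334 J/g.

Net heat exchanged in the isolated system is zero:
warm ice to 0 °C: 44.9×2.09×(0 − (-24.9)) = 2336.6; latent heat to melt: 44.9×334 = 14997; warm the meltwater: 187.68 T; water: 1659.5(T − 20.8)
1847.1 T = 34517 − 17333 = 17184
T ≈ 9.30 °C — above 0 °C, consistent with complete melting.

T_f ≈ 9.3 °C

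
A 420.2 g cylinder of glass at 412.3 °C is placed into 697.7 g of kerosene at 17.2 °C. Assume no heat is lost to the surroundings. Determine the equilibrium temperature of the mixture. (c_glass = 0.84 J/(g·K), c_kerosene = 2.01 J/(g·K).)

T_f ≈ 96.6 °C

Conservation of energy gives ΣQ = 0:
420.2*0.84*(T − 412.3) + 697.7*2.01*(T − 17.2) = 0
352.97(T − 412.3) + 1402.4(T − 17.2) = 0
(352.97 + 1402.4) T = 352.97*412.3 + 1402.4*17.2
T ≈ 96.65 °C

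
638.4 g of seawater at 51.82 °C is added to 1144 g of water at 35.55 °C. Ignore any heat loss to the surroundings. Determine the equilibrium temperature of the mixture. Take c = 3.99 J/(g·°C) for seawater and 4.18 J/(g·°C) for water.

T_f ≈ 41.2 °C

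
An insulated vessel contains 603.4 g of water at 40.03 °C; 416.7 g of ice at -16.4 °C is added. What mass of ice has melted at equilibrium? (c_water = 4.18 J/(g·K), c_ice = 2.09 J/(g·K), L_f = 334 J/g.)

m_melted ≈ 260 g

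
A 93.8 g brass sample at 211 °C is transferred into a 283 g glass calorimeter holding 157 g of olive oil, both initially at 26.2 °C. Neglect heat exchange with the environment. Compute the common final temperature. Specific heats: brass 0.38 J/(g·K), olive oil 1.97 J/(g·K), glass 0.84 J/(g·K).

Let T be the final temperature. ΣQ_i = 0:
93.8×0.38×(T − 211) + 157×1.97×(T − 26.2) + 283×0.84×(T − 26.2) = 0
35.64(T − 211) + 309.29(T − 26.2) + 237.72(T − 26.2) = 0
(35.64 + 309.29 + 237.72) T = 35.64×211 + 309.29×26.2 + 237.72×26.2
T = 21853/582.65 ≈ 37.51 °C

T_f ≈ 37.5 °C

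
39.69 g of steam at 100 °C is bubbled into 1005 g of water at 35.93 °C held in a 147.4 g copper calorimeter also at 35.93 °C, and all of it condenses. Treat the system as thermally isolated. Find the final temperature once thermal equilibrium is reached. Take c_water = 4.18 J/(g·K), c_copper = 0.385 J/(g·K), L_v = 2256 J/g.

T_f ≈ 58.6 °C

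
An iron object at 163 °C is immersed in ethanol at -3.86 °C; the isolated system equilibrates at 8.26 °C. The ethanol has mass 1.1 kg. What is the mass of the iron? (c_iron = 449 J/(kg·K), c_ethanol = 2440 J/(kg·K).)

|Q_iron| = |Q_ethanol|:
m·449·(163 − 8.26) = 1.1·2440·(8.26 − (-3.86))
69478 m = 32530  ⇒  m ≈ 0.4682 kg

m ≈ 0.468 kg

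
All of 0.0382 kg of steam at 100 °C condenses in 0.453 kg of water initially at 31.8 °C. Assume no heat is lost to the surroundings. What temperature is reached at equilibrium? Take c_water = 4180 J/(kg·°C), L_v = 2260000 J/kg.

Energy balance with sensible and latent terms:
latent heat released on condensation: 0.0382·2260000 = 86332
  condensate cools 100→T: 0.0382·4180·(T − 100) = 159.68(T − 100)
  original water: 1893.5(T − 31.8)
2053.2 T = 86332 + 15968 + 60215 = 162514
T ≈ 79.15 °C (< 100 °C, so full condensation is consistent).

T_f ≈ 79.2 °C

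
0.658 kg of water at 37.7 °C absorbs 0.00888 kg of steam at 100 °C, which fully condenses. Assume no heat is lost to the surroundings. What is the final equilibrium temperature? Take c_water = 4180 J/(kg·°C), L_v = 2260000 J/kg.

T_f ≈ 45.7 °C

Conservation of energy gives ΣQ = 0:
steam→water at 100 °C releases m L_v = 0.00888·2260000 = 20069
  condensate cools 100→T: 0.00888·4180·(T − 100) = 37.12(T − 100)
  water warms: 0.658·4180·(T − 37.7) = 2750.4(T − 37.7)
2787.6 T = 20069 + 3711.8 + 103692 = 127472
T ≈ 45.73 °C (< 100 °C, so full condensation is consistent).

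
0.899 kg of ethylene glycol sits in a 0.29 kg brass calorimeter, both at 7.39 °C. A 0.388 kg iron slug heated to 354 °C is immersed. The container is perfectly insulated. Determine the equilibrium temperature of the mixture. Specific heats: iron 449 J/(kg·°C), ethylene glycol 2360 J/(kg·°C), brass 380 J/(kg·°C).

T_f ≈ 32.5 °C

Heat gained plus heat lost sum to zero:
0.388·449·(T − 354) + 0.899·2360·(T − 7.39) + 0.29·380·(T − 7.39) = 0
174.21(T − 354) + 2121.6(T − 7.39) + 110.2(T − 7.39) = 0
2406.1 T = 78164
T = 78164 / 2406.1 = 32.5 °C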